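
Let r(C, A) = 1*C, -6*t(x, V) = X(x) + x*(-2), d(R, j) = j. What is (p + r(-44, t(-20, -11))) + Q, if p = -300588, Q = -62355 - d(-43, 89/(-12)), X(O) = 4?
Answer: -4355755/12 ≈ -3.6298e+5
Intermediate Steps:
t(x, V) = -⅔ + x/3 (t(x, V) = -(4 + x*(-2))/6 = -(4 - 2*x)/6 = -⅔ + x/3)
Q = -748171/12 (Q = -62355 - 89/(-12) = -62355 - 89*(-1)/12 = -62355 - 1*(-89/12) = -62355 + 89/12 = -748171/12 ≈ -62348.)
r(C, A) = C
(p + r(-44, t(-20, -11))) + Q = (-300588 - 44) - 748171/12 = -300632 - 748171/12 = -4355755/12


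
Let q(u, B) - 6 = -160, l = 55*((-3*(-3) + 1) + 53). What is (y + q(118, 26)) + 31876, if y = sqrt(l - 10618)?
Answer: 31722 + I*sqrt(7153) ≈ 31722.0 + 84.575*I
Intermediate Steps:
l = 3465 (l = 55*((9 + 1) + 53) = 55*(10 + 53) = 55*63 = 3465)
y = I*sqrt(7153) (y = sqrt(3465 - 10618) = sqrt(-7153) = I*sqrt(7153) ≈ 84.575*I)
q(u, B) = -154 (q(u, B) = 6 - 160 = -154)
(y + q(118, 26)) + 31876 = (I*sqrt(7153) - 154) + 31876 = (-154 + I*sqrt(7153)) + 31876 = 31722 + I*sqrt(7153)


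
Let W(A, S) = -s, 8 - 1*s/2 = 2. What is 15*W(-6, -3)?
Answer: -180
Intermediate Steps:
s = 12 (s = 16 - 2*2 = 16 - 4 = 12)
W(A, S) = -12 (W(A, S) = -1*12 = -12)
15*W(-6, -3) = 15*(-12) = -180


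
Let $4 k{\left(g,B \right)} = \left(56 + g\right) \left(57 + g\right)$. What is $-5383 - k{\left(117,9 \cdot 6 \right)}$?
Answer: $- \frac{25817}{2} \approx -12909.0$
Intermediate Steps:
$k{\left(g,B \right)} = \frac{\left(56 + g\right) \left(57 + g\right)}{4}$
$-5383 - k{\left(117,9 \cdot 6 \right)} = -5383 - \left(798 + \frac{117^{2}}{4} + \frac{113}{4} \cdot 117\right) = -5383 - \left(798 + \frac{1}{4} \cdot 13689 + \frac{13221}{4}\right) = -5383 - \left(798 + \frac{13689}{4} + \frac{13221}{4}\right) = -5383 - \frac{15051}{2} = - \frac{25817}{2}$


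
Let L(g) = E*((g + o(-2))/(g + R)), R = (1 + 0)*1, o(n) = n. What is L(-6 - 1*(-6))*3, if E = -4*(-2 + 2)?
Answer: 0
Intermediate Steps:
R = 1 (R = 1*1 = 1)
E = 0 (E = -4*0 = 0)
L(g) = 0 (L(g) = 0*((g - 2)/(g + 1)) = 0*((-2 + g)/(1 + g)) = 0)
L(-6 - 1*(-6))*3 = 0*3 = 0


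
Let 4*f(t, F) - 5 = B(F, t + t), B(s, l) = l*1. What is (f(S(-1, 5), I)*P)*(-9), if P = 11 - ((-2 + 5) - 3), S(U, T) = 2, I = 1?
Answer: -891/4 ≈ -222.75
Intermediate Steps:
B(s, l) = l
f(t, F) = 5/4 + t/2 (f(t, F) = 5/4 + (t + t)/4 = 5/4 + (2*t)/4 = 5/4 + t/2)
P = 11 (P = 11 - (3 - 3) = 11 - 1*0 = 11 + 0 = 11)
(f(S(-1, 5), I)*P)*(-9) = ((5/4 + (1/2)*2)*11)*(-9) = ((5/4 + 1)*11)*(-9) = ((9/4)*11)*(-9) = (99/4)*(-9) = -891/4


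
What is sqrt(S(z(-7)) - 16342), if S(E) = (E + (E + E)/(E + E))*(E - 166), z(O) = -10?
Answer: I*sqrt(14758) ≈ 121.48*I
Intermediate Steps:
S(E) = (1 + E)*(-166 + E) (S(E) = (E + (2*E)/((2*E)))*(-166 + E) = (E + (2*E)*(1/(2*E)))*(-166 + E) = (E + 1)*(-166 + E) = (1 + E)*(-166 + E))
sqrt(S(z(-7)) - 16342) = sqrt((-166 + (-10)**2 - 165*(-10)) - 16342) = sqrt((-166 + 100 + 1650) - 16342) = sqrt(1584 - 16342) = sqrt(-14758) = I*sqrt(14758)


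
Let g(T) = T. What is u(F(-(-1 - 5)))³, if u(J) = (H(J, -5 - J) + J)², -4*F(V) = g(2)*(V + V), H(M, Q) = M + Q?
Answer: 1771561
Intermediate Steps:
F(V) = -V (F(V) = -(V + V)/2 = -2*V/2 = -V)
u(J) = (-5 + J)² (u(J) = ((J + (-5 - J)) + J)² = (-5 + J)²)
u(F(-(-1 - 5)))³ = ((-5 - (-1)*(-1 - 5))²)³ = ((-5 - (-1)*(-6))²)³ = ((-5 - 1*6)²)³ = ((-5 - 6)²)³ = ((-11)²)³ = 121³ = 1771561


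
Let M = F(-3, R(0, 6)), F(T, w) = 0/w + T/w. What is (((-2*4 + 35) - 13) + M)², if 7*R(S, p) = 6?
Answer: 441/4 ≈ 110.25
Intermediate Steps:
R(S, p) = 6/7 (R(S, p) = (⅐)*6 = 6/7)
F(T, w) = T/w (F(T, w) = 0 + T/w = T/w)
M = -7/2 (M = -3/6/7 = -3*7/6 = -7/2 ≈ -3.5000)
(((-2*4 + 35) - 13) + M)² = (((-2*4 + 35) - 13) - 7/2)² = (((-8 + 35) - 13) - 7/2)² = ((27 - 13) - 7/2)² = (14 - 7/2)² = (21/2)² = 441/4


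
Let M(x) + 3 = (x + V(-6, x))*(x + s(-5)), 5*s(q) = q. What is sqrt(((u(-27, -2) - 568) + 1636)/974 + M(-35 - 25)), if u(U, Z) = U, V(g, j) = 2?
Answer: sqrt(3354583594)/974 ≈ 59.465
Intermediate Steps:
s(q) = q/5
M(x) = -3 + (-1 + x)*(2 + x) (M(x) = -3 + (x + 2)*(x + (1/5)*(-5)) = -3 + (2 + x)*(x - 1) = -3 + (2 + x)*(-1 + x) = -3 + (-1 + x)*(2 + x))
sqrt(((u(-27, -2) - 568) + 1636)/974 + M(-35 - 25)) = sqrt(((-27 - 568) + 1636)/974 + (-5 + (-35 - 25) + (-35 - 25)**2)) = sqrt((-595 + 1636)*(1/974) + (-5 - 60 + (-60)**2)) = sqrt(1041*(1/974) + (-5 - 60 + 3600)) = sqrt(1041/974 + 3535) = sqrt(3444131/974) = sqrt(3354583594)/974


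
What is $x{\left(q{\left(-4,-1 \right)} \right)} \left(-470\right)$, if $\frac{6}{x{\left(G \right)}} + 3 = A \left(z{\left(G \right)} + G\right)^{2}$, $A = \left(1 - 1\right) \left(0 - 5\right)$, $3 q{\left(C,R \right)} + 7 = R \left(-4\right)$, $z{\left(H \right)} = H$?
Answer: $940$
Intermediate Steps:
$q{\left(C,R \right)} = - \frac{7}{3} - \frac{4 R}{3}$ ($q{\left(C,R \right)} = - \frac{7}{3} + \frac{R \left(-4\right)}{3} = - \frac{7}{3} + \frac{\left(-4\right) R}{3} = - \frac{7}{3} - \frac{4 R}{3}$)
$A = 0$ ($A = 0 \left(-5\right) = 0$)
$x{\left(G \right)} = -2$ ($x{\left(G \right)} = \frac{6}{-3 + 0 \left(G + G\right)^{2}} = \frac{6}{-3 + 0 \left(2 G\right)^{2}} = \frac{6}{-3 + 0 \cdot 4 G^{2}} = \frac{6}{-3 + 0} = \frac{6}{-3} = 6 \left(- \frac{1}{3}\right) = -2$)
$x{\left(q{\left(-4,-1 \right)} \right)} \left(-470\right) = \left(-2\right) \left(-470\right) = 940$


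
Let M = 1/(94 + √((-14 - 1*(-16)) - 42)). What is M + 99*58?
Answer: 25483043/4438 - I*√10/4438 ≈ 5742.0 - 0.00071255*I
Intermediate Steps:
M = 1/(94 + 2*I*√10) (M = 1/(94 + √((-14 + 16) - 42)) = 1/(94 + √(2 - 42)) = 1/(94 + √(-40)) = 1/(94 + 2*I*√10) ≈ 0.01059 - 0.00071255*I)
M + 99*58 = (47/4438 - I*√10/4438) + 99*58 = (47/4438 - I*√10/4438) + 5742 = 25483043/4438 - I*√10/4438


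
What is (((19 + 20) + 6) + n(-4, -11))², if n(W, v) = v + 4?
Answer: 1444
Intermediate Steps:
n(W, v) = 4 + v
(((19 + 20) + 6) + n(-4, -11))² = (((19 + 20) + 6) + (4 - 11))² = ((39 + 6) - 7)² = (45 - 7)² = 38² = 1444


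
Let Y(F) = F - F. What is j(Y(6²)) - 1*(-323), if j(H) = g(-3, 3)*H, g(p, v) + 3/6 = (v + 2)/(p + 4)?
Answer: 323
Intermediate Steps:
Y(F) = 0
g(p, v) = -½ + (2 + v)/(4 + p) (g(p, v) = -½ + (v + 2)/(p + 4) = -½ + (2 + v)/(4 + p))
j(H) = 9*H/2 (j(H) = ((3 - ½*(-3))/(4 - 3))*H = ((3 + 3/2)/1)*H = (1*(9/2))*H = 9*H/2)
j(Y(6²)) - 1*(-323) = (9/2)*0 - 1*(-323) = 0 + 323 = 323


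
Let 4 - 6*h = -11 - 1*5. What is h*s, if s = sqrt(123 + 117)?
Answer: 40*sqrt(15)/3 ≈ 51.640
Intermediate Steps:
h = 10/3 (h = 2/3 - (-11 - 1*5)/6 = 2/3 - (-11 - 5)/6 = 2/3 - 1/6*(-16) = 2/3 + 8/3 = 10/3 ≈ 3.3333)
s = 4*sqrt(15) (s = sqrt(240) = 4*sqrt(15) ≈ 15.492)
h*s = 10*(4*sqrt(15))/3 = 40*sqrt(15)/3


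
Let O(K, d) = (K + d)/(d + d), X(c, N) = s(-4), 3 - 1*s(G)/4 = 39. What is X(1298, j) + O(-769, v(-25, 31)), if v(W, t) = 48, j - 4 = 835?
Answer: -14545/96 ≈ -151.51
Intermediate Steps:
j = 839 (j = 4 + 835 = 839)
s(G) = -144 (s(G) = 12 - 4*39 = 12 - 156 = -144)
X(c, N) = -144
O(K, d) = (K + d)/(2*d) (O(K, d) = (K + d)/((2*d)) = (K + d)*(1/(2*d)) = (K + d)/(2*d))
X(1298, j) + O(-769, v(-25, 31)) = -144 + (½)*(-769 + 48)/48 = -144 + (½)*(1/48)*(-721) = -144 - 721/96 = -14545/96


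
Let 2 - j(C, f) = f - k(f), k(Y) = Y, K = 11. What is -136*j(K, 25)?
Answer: -272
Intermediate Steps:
j(C, f) = 2 (j(C, f) = 2 - (f - f) = 2 - 1*0 = 2 + 0 = 2)
-136*j(K, 25) = -136*2 = -272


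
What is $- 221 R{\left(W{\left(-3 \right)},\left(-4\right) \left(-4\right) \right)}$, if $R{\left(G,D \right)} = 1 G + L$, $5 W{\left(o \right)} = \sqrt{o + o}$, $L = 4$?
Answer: $-884 - \frac{221 i \sqrt{6}}{5} \approx -884.0 - 108.27 i$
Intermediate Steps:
$W{\left(o \right)} = \frac{\sqrt{2} \sqrt{o}}{5}$ ($W{\left(o \right)} = \frac{\sqrt{o + o}}{5} = \frac{\sqrt{2 o}}{5} = \frac{\sqrt{2} \sqrt{o}}{5}$)
$R{\left(G,D \right)} = 4 + G$ ($R{\left(G,D \right)} = 1 G + 4 = G + 4 = 4 + G$)
$- 221 R{\left(W{\left(-3 \right)},\left(-4\right) \left(-4\right) \right)} = - 221 \left(4 + \frac{\sqrt{2} \sqrt{-3}}{5}\right) = - 221 \left(4 + \frac{\sqrt{2} i \sqrt{3}}{5}\right) = - 221 \left(4 + \frac{i \sqrt{6}}{5}\right) = -884 - \frac{221 i \sqrt{6}}{5}$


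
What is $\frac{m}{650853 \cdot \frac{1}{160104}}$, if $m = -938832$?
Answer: $- \frac{2385885056}{10331} \approx -2.3094 \cdot 10^{5}$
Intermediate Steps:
$\frac{m}{650853 \cdot \frac{1}{160104}} = - \frac{938832}{650853 \cdot \frac{1}{160104}} = - \frac{938832}{\frac{30993}{7624}} = \left(-938832\right) \frac{7624}{30993} = - \frac{2385885056}{10331}$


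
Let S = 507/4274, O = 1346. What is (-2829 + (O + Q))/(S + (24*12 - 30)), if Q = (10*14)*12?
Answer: 841978/1103199 ≈ 0.76322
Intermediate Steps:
Q = 1680 (Q = 140*12 = 1680)
S = 507/4274 (S = 507*(1/4274) = 507/4274 ≈ 0.11862)
(-2829 + (O + Q))/(S + (24*12 - 30)) = (-2829 + (1346 + 1680))/(507/4274 + (24*12 - 30)) = (-2829 + 3026)/(507/4274 + (288 - 30)) = 197/(507/4274 + 258) = 197/(1103199/4274) = 197*(4274/1103199) = 841978/1103199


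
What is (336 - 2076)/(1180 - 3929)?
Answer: 1740/2749 ≈ 0.63296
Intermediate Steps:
(336 - 2076)/(1180 - 3929) = -1740/(-2749) = -1740*(-1/2749) = 1740/2749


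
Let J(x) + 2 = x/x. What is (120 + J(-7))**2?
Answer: 14161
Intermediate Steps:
J(x) = -1 (J(x) = -2 + x/x = -2 + 1 = -1)
(120 + J(-7))**2 = (120 - 1)**2 = 119**2 = 14161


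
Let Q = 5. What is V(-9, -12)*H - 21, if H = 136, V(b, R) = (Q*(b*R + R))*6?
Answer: 391659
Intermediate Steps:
V(b, R) = 30*R + 30*R*b (V(b, R) = (5*(b*R + R))*6 = (5*(R*b + R))*6 = (5*(R + R*b))*6 = (5*R + 5*R*b)*6 = 30*R + 30*R*b)
V(-9, -12)*H - 21 = (30*(-12)*(1 - 9))*136 - 21 = (30*(-12)*(-8))*136 - 21 = 2880*136 - 21 = 391680 - 21 = 391659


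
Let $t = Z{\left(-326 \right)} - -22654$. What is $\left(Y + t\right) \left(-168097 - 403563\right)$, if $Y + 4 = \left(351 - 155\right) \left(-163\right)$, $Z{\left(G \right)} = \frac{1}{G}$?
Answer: $\frac{866393318670}{163} \approx 5.3153 \cdot 10^{9}$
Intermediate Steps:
$Y = -31952$ ($Y = -4 + \left(351 - 155\right) \left(-163\right) = -4 + 196 \left(-163\right) = -4 - 31948 = -31952$)
$t = \frac{7385203}{326}$ ($t = \frac{1}{-326} - -22654 = - \frac{1}{326} + 22654 = \frac{7385203}{326} \approx 22654.0$)
$\left(Y + t\right) \left(-168097 - 403563\right) = \left(-31952 + \frac{7385203}{326}\right) \left(-168097 - 403563\right) = \left(- \frac{3031149}{326}\right) \left(-571660\right) = \frac{866393318670}{163}$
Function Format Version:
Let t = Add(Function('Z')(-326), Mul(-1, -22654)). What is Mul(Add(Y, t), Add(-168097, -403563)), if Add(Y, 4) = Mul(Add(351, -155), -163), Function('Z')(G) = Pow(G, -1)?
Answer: Rational(866393318670, 163) ≈ 5.3153e+9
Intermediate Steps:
Y = -31952 (Y = Add(-4, Mul(Add(351, -155), -163)) = Add(-4, Mul(196, -163)) = Add(-4, -31948) = -31952)
t = Rational(7385203, 326) (t = Add(Pow(-326, -1), Mul(-1, -22654)) = Add(Rational(-1, 326), 22654) = Rational(7385203, 326) ≈ 22654.)
Mul(Add(Y, t), Add(-168097, -403563)) = Mul(Add(-31952, Rational(7385203, 326)), Add(-168097, -403563)) = Mul(Rational(-3031149, 326), -571660) = Rational(866393318670, 163)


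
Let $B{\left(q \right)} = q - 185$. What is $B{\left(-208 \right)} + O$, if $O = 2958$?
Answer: $2565$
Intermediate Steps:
$B{\left(q \right)} = -185 + q$
$B{\left(-208 \right)} + O = \left(-185 - 208\right) + 2958 = -393 + 2958 = 2565$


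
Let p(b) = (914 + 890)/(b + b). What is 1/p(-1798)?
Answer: -899/451 ≈ -1.9933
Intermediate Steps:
p(b) = 902/b (p(b) = 1804/((2*b)) = 1804*(1/(2*b)) = 902/b)
1/p(-1798) = 1/(902/(-1798)) = 1/(902*(-1/1798)) = 1/(-451/899) = -899/451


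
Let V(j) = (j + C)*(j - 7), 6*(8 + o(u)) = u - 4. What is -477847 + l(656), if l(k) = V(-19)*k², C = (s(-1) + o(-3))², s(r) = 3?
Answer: -1920371663/9 ≈ -2.1337e+8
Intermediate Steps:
o(u) = -26/3 + u/6 (o(u) = -8 + (u - 4)/6 = -8 + (-4 + u)/6 = -8 + (-⅔ + u/6) = -26/3 + u/6)
C = 1369/36 (C = (3 + (-26/3 + (⅙)*(-3)))² = (3 + (-26/3 - ½))² = (3 - 55/6)² = (-37/6)² = 1369/36 ≈ 38.028)
V(j) = (-7 + j)*(1369/36 + j) (V(j) = (j + 1369/36)*(j - 7) = (1369/36 + j)*(-7 + j) = (-7 + j)*(1369/36 + j))
l(k) = -8905*k²/18 (l(k) = (-9583/36 + (-19)² + (1117/36)*(-19))*k² = (-9583/36 + 361 - 21223/36)*k² = -8905*k²/18)
-477847 + l(656) = -477847 - 8905/18*656² = -477847 - 8905/18*430336 = -477847 - 1916071040/9 = -1920371663/9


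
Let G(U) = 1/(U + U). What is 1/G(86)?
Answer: 172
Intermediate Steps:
G(U) = 1/(2*U)
1/G(86) = 1/((½)/86) = 1/((½)*(1/86)) = 1/(1/172) = 172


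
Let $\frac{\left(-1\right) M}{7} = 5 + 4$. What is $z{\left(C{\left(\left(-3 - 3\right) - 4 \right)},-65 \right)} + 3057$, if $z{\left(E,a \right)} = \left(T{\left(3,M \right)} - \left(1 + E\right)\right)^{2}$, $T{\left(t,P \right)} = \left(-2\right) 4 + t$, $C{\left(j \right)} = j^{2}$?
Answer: $14293$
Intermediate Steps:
$M = -63$ ($M = - 7 \left(5 + 4\right) = \left(-7\right) 9 = -63$)
$T{\left(t,P \right)} = -8 + t$
$z{\left(E,a \right)} = \left(-6 - E\right)^{2}$ ($z{\left(E,a \right)} = \left(\left(-8 + 3\right) - \left(1 + E\right)\right)^{2} = \left(-5 - \left(1 + E\right)\right)^{2} = \left(-6 - E\right)^{2}$)
$z{\left(C{\left(\left(-3 - 3\right) - 4 \right)},-65 \right)} + 3057 = \left(6 + \left(\left(-3 - 3\right) - 4\right)^{2}\right)^{2} + 3057 = \left(6 + \left(-6 - 4\right)^{2}\right)^{2} + 3057 = \left(6 + \left(-10\right)^{2}\right)^{2} + 3057 = \left(6 + 100\right)^{2} + 3057 = 106^{2} + 3057 = 11236 + 3057 = 14293$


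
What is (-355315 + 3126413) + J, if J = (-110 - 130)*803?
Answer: 2578378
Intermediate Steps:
J = -192720 (J = -240*803 = -192720)
(-355315 + 3126413) + J = (-355315 + 3126413) - 192720 = 2771098 - 192720 = 2578378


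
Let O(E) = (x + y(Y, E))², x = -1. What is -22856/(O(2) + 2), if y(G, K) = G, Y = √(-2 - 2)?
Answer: 22856/17 - 91424*I/17 ≈ 1344.5 - 5377.9*I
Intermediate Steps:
Y = 2*I (Y = √(-4) = 2*I ≈ 2.0*I)
O(E) = (-1 + 2*I)²
-22856/(O(2) + 2) = -22856/((1 - 2*I)² + 2) = -22856/(2 + (1 - 2*I)²)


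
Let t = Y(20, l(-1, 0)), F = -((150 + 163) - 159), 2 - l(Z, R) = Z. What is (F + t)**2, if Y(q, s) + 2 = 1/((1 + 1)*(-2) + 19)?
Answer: 5470921/225 ≈ 24315.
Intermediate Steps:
l(Z, R) = 2 - Z
F = -154 (F = -(313 - 159) = -1*154 = -154)
Y(q, s) = -29/15 (Y(q, s) = -2 + 1/((1 + 1)*(-2) + 19) = -2 + 1/(2*(-2) + 19) = -2 + 1/(-4 + 19) = -2 + 1/15 = -29/15)
t = -29/15 ≈ -1.9333
(F + t)**2 = (-154 - 29/15)**2 = (-2339/15)**2 = 5470921/225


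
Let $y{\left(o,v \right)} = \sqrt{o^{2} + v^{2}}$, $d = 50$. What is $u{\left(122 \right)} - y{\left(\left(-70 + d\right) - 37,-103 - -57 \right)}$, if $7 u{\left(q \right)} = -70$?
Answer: $-10 - \sqrt{5365} \approx -83.246$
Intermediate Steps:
$u{\left(q \right)} = -10$ ($u{\left(q \right)} = \frac{1}{7} \left(-70\right) = -10$)
$u{\left(122 \right)} - y{\left(\left(-70 + d\right) - 37,-103 - -57 \right)} = -10 - \sqrt{\left(\left(-70 + 50\right) - 37\right)^{2} + \left(-103 - -57\right)^{2}} = -10 - \sqrt{\left(-20 - 37\right)^{2} + \left(-103 + 57\right)^{2}} = -10 - \sqrt{\left(-57\right)^{2} + \left(-46\right)^{2}} = -10 - \sqrt{3249 + 2116} = -10 - \sqrt{5365}$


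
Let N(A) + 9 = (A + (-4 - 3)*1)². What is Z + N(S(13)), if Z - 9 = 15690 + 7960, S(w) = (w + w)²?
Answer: 471211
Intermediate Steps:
S(w) = 4*w² (S(w) = (2*w)² = 4*w²)
N(A) = -9 + (-7 + A)² (N(A) = -9 + (A + (-4 - 3)*1)² = -9 + (A - 7*1)² = -9 + (A - 7)² = -9 + (-7 + A)²)
Z = 23659 (Z = 9 + (15690 + 7960) = 9 + 23650 = 23659)
Z + N(S(13)) = 23659 + (-9 + (-7 + 4*13²)²) = 23659 + (-9 + (-7 + 4*169)²) = 23659 + (-9 + (-7 + 676)²) = 23659 + (-9 + 669²) = 23659 + (-9 + 447561) = 23659 + 447552 = 471211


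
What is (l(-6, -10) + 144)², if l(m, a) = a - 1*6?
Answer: 16384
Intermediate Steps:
l(m, a) = -6 + a (l(m, a) = a - 6 = -6 + a)
(l(-6, -10) + 144)² = ((-6 - 10) + 144)² = (-16 + 144)² = 128² = 16384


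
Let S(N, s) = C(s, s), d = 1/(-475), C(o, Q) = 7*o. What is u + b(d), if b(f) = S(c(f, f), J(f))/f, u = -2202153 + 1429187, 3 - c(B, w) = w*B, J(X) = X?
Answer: -772959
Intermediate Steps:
d = -1/475 ≈ -0.0021053
c(B, w) = 3 - B*w (c(B, w) = 3 - w*B = 3 - B*w)
u = -772966
S(N, s) = 7*s
b(f) = 7 (b(f) = (7*f)/f = 7)
u + b(d) = -772966 + 7 = -772959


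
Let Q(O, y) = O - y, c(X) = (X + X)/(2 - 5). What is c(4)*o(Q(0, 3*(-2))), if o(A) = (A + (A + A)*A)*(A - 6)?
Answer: 0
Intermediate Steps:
c(X) = -2*X/3 (c(X) = (2*X)/(-3) = (2*X)*(-⅓) = -2*X/3)
o(A) = (-6 + A)*(A + 2*A²) (o(A) = (A + (2*A)*A)*(-6 + A) = (A + 2*A²)*(-6 + A) = (-6 + A)*(A + 2*A²))
c(4)*o(Q(0, 3*(-2))) = (-⅔*4)*((0 - 3*(-2))*(-6 - 11*(0 - 3*(-2)) + 2*(0 - 3*(-2))²)) = -8*(0 - 1*(-6))*(-6 - 11*(0 - 1*(-6)) + 2*(0 - 1*(-6))²)/3 = -8*(0 + 6)*(-6 - 11*(0 + 6) + 2*(0 + 6)²)/3 = -16*(-6 - 11*6 + 2*6²) = -16*(-6 - 66 + 2*36) = -16*(-6 - 66 + 72) = -16*0 = -8/3*0 = 0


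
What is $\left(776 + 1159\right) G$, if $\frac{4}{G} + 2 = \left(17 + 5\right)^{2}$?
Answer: $\frac{3870}{241} \approx 16.058$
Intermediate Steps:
$G = \frac{2}{241}$ ($G = \frac{4}{-2 + \left(17 + 5\right)^{2}} = \frac{4}{-2 + 22^{2}} = \frac{4}{-2 + 484} = \frac{4}{482} = 4 \cdot \frac{1}{482} = \frac{2}{241} \approx 0.0082988$)
$\left(776 + 1159\right) G = \left(776 + 1159\right) \frac{2}{241} = 1935 \cdot \frac{2}{241} = \frac{3870}{241}$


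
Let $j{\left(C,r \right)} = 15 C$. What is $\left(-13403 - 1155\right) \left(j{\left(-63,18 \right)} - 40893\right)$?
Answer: $609077604$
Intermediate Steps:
$\left(-13403 - 1155\right) \left(j{\left(-63,18 \right)} - 40893\right) = \left(-13403 - 1155\right) \left(15 \left(-63\right) - 40893\right) = - 14558 \left(-945 - 40893\right) = \left(-14558\right) \left(-41838\right) = 609077604$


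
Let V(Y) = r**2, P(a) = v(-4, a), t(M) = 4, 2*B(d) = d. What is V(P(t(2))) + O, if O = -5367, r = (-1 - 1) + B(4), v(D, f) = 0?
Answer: -5367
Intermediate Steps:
B(d) = d/2
P(a) = 0
r = 0 (r = (-1 - 1) + (1/2)*4 = -2 + 2 = 0)
V(Y) = 0 (V(Y) = 0**2 = 0)
V(P(t(2))) + O = 0 - 5367 = -5367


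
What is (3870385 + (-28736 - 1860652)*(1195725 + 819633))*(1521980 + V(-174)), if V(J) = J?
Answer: -5794716680355917314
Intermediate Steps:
(3870385 + (-28736 - 1860652)*(1195725 + 819633))*(1521980 + V(-174)) = (3870385 + (-28736 - 1860652)*(1195725 + 819633))*(1521980 - 174) = (3870385 - 1889388*2015358)*1521806 = (3870385 - 3807793220904)*1521806 = -3807789350519*1521806 = -5794716680355917314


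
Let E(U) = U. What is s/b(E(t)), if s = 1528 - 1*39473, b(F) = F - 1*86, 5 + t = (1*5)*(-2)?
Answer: 37945/101 ≈ 375.69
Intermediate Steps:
t = -15 (t = -5 + (1*5)*(-2) = -5 + 5*(-2) = -5 - 10 = -15)
b(F) = -86 + F (b(F) = F - 86 = -86 + F)
s = -37945 (s = 1528 - 39473 = -37945)
s/b(E(t)) = -37945/(-86 - 15) = -37945/(-101) = -37945*(-1/101) = 37945/101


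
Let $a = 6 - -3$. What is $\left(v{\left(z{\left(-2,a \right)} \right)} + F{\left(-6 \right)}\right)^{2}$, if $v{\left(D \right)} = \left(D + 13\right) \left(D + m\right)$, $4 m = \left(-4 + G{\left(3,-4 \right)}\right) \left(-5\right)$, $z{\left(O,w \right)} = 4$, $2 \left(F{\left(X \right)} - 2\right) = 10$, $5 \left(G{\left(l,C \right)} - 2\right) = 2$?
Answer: $11881$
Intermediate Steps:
$G{\left(l,C \right)} = \frac{12}{5}$ ($G{\left(l,C \right)} = 2 + \frac{1}{5} \cdot 2 = 2 + \frac{2}{5} = \frac{12}{5}$)
$F{\left(X \right)} = 7$ ($F{\left(X \right)} = 2 + \frac{1}{2} \cdot 10 = 2 + 5 = 7$)
$a = 9$ ($a = 6 + 3 = 9$)
$m = 2$ ($m = \frac{\left(-4 + \frac{12}{5}\right) \left(-5\right)}{4} = \frac{\left(- \frac{8}{5}\right) \left(-5\right)}{4} = \frac{1}{4} \cdot 8 = 2$)
$v{\left(D \right)} = \left(2 + D\right) \left(13 + D\right)$ ($v{\left(D \right)} = \left(D + 13\right) \left(D + 2\right) = \left(13 + D\right) \left(2 + D\right) = \left(2 + D\right) \left(13 + D\right)$)
$\left(v{\left(z{\left(-2,a \right)} \right)} + F{\left(-6 \right)}\right)^{2} = \left(\left(26 + 4^{2} + 15 \cdot 4\right) + 7\right)^{2} = \left(\left(26 + 16 + 60\right) + 7\right)^{2} = \left(102 + 7\right)^{2} = 109^{2} = 11881$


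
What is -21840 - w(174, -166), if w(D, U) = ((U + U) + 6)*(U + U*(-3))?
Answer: 86392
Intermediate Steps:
w(D, U) = -2*U*(6 + 2*U) (w(D, U) = (2*U + 6)*(U - 3*U) = (6 + 2*U)*(-2*U) = -2*U*(6 + 2*U))
-21840 - w(174, -166) = -21840 - (-4)*(-166)*(3 - 166) = -21840 - (-4)*(-166)*(-163) = -21840 - 1*(-108232) = -21840 + 108232 = 86392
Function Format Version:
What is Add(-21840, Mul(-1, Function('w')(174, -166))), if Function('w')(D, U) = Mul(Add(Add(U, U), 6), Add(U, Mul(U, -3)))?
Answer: 86392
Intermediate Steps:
Function('w')(D, U) = Mul(-2, U, Add(6, Mul(2, U))) (Function('w')(D, U) = Mul(Add(Mul(2, U), 6), Add(U, Mul(-3, U))) = Mul(Add(6, Mul(2, U)), Mul(-2, U)) = Mul(-2, U, Add(6, Mul(2, U))))
Add(-21840, Mul(-1, Function('w')(174, -166))) = Add(-21840, Mul(-1, Mul(-4, -166, Add(3, -166)))) = Add(-21840, Mul(-1, Mul(-4, -166, -163))) = Add(-21840, Mul(-1, -108232)) = Add(-21840, 108232) = 86392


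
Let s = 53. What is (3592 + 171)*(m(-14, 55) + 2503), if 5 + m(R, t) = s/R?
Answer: 131400197/14 ≈ 9.3857e+6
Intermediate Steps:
m(R, t) = -5 + 53/R
(3592 + 171)*(m(-14, 55) + 2503) = (3592 + 171)*((-5 + 53/(-14)) + 2503) = 3763*((-5 + 53*(-1/14)) + 2503) = 3763*((-5 - 53/14) + 2503) = 3763*(-123/14 + 2503) = 3763*(34919/14) = 131400197/14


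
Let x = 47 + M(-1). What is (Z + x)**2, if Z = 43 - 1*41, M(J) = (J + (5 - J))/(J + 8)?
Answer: 121104/49 ≈ 2471.5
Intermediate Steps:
M(J) = 5/(8 + J)
x = 334/7 (x = 47 + 5/(8 - 1) = 47 + 5/7 = 334/7 ≈ 47.714)
Z = 2 (Z = 43 - 41 = 2)
(Z + x)**2 = (2 + 334/7)**2 = (348/7)**2 = 121104/49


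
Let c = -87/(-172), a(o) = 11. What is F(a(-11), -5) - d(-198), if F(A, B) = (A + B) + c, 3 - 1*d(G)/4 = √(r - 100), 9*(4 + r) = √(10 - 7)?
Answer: -945/172 + 4*I*√(936 - √3)/3 ≈ -5.4942 + 40.754*I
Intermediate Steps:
r = -4 + √3/9 (r = -4 + √(10 - 7)/9 = -4 + √3/9 ≈ -3.8075)
d(G) = 12 - 4*√(-104 + √3/9) (d(G) = 12 - 4*√((-4 + √3/9) - 100) = 12 - 4*√(-104 + √3/9))
c = 87/172 (c = -87*(-1/172) = 87/172 ≈ 0.50581)
F(A, B) = 87/172 + A + B (F(A, B) = (A + B) + 87/172 = 87/172 + A + B)
F(a(-11), -5) - d(-198) = (87/172 + 11 - 5) - (12 - 4*√(-936 + √3)/3) = 1119/172 + (-12 + 4*√(-936 + √3)/3) = -945/172 + 4*√(-936 + √3)/3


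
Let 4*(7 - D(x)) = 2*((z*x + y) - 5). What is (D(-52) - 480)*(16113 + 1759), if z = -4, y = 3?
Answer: -10294272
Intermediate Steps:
D(x) = 8 + 2*x (D(x) = 7 - ((-4*x + 3) - 5)/2 = 7 - ((3 - 4*x) - 5)/2 = 7 - (-2 - 4*x)/2 = 7 - (-4 - 8*x)/4 = 7 + (1 + 2*x) = 8 + 2*x)
(D(-52) - 480)*(16113 + 1759) = ((8 + 2*(-52)) - 480)*(16113 + 1759) = ((8 - 104) - 480)*17872 = (-96 - 480)*17872 = -576*17872 = -10294272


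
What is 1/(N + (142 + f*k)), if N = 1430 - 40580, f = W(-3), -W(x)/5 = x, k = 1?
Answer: -1/38993 ≈ -2.5646e-5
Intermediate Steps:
W(x) = -5*x
f = 15 (f = -5*(-3) = 15)
N = -39150
1/(N + (142 + f*k)) = 1/(-39150 + (142 + 15*1)) = 1/(-39150 + (142 + 15)) = 1/(-39150 + 157) = 1/(-38993) = -1/38993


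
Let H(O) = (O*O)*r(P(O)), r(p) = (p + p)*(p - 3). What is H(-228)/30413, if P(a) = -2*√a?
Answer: -94818816/30413 + 1247616*I*√57/30413 ≈ -3117.7 + 309.71*I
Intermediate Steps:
r(p) = 2*p*(-3 + p) (r(p) = (2*p)*(-3 + p) = 2*p*(-3 + p))
H(O) = -4*O^(5/2)*(-3 - 2*√O) (H(O) = (O*O)*(2*(-2*√O)*(-3 - 2*√O)) = O²*(-4*√O*(-3 - 2*√O)) = -4*O^(5/2)*(-3 - 2*√O))
H(-228)/30413 = (8*(-228)³ + 12*(-228)^(5/2))/30413 = (8*(-11852352) + 12*(103968*I*√57))*(1/30413) = (-94818816 + 1247616*I*√57)*(1/30413) = -94818816/30413 + 1247616*I*√57/30413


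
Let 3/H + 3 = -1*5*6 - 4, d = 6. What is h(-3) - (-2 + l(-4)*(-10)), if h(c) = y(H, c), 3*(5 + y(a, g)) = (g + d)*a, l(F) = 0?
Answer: -114/37 ≈ -3.0811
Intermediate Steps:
H = -3/37 (H = 3/(-3 + (-1*5*6 - 4)) = 3/(-3 + (-5*6 - 4)) = 3/(-3 + (-30 - 4)) = 3/(-3 - 34) = 3/(-37) = 3*(-1/37) = -3/37 ≈ -0.081081)
y(a, g) = -5 + a*(6 + g)/3 (y(a, g) = -5 + ((g + 6)*a)/3 = -5 + ((6 + g)*a)/3 = -5 + (a*(6 + g))/3 = -5 + a*(6 + g)/3)
h(c) = -191/37 - c/37 (h(c) = -5 + 2*(-3/37) + (⅓)*(-3/37)*c = -5 - 6/37 - c/37 = -191/37 - c/37)
h(-3) - (-2 + l(-4)*(-10)) = (-191/37 - 1/37*(-3)) - (-2 + 0*(-10)) = (-191/37 + 3/37) - (-2 + 0) = -188/37 - 1*(-2) = -188/37 + 2 = -114/37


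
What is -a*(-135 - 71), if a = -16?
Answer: -3296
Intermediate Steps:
-a*(-135 - 71) = -(-16)*(-135 - 71) = -(-16)*(-206) = -1*3296 = -3296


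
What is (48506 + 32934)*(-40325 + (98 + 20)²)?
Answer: -2150097440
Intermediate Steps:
(48506 + 32934)*(-40325 + (98 + 20)²) = 81440*(-40325 + 118²) = 81440*(-40325 + 13924) = 81440*(-26401) = -2150097440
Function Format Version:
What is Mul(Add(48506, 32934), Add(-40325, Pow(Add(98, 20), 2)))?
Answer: -2150097440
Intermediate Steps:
Mul(Add(48506, 32934), Add(-40325, Pow(Add(98, 20), 2))) = Mul(81440, Add(-40325, Pow(118, 2))) = Mul(81440, Add(-40325, 13924)) = Mul(81440, -26401) = -2150097440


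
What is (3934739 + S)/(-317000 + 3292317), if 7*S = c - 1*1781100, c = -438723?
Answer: 25323350/20827219 ≈ 1.2159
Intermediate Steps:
S = -2219823/7 (S = (-438723 - 1*1781100)/7 = (-438723 - 1781100)/7 = (⅐)*(-2219823) = -2219823/7 ≈ -3.1712e+5)
(3934739 + S)/(-317000 + 3292317) = (3934739 - 2219823/7)/(-317000 + 3292317) = (25323350/7)/2975317 = (25323350/7)*(1/2975317) = 25323350/20827219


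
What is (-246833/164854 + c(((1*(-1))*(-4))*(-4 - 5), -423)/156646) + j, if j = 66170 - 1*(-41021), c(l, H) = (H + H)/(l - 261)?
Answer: 45672522583299317/426091374786 ≈ 1.0719e+5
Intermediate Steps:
c(l, H) = 2*H/(-261 + l) (c(l, H) = (2*H)/(-261 + l) = 2*H/(-261 + l))
j = 107191 (j = 66170 + 41021 = 107191)
(-246833/164854 + c(((1*(-1))*(-4))*(-4 - 5), -423)/156646) + j = (-246833/164854 + (2*(-423)/(-261 + ((1*(-1))*(-4))*(-4 - 5)))/156646) + 107191 = (-246833*1/164854 + (2*(-423)/(-261 - 1*(-4)*(-9)))*(1/156646)) + 107191 = (-246833/164854 + (2*(-423)/(-261 + 4*(-9)))*(1/156646)) + 107191 = (-246833/164854 + (2*(-423)/(-261 - 36))*(1/156646)) + 107191 = (-246833/164854 + (2*(-423)/(-297))*(1/156646)) + 107191 = (-246833/164854 + (2*(-423)*(-1/297))*(1/156646)) + 107191 = (-246833/164854 + (94/33)*(1/156646)) + 107191 = (-246833/164854 + 47/2584659) + 107191 = -637971386809/426091374786 + 107191 = 45672522583299317/426091374786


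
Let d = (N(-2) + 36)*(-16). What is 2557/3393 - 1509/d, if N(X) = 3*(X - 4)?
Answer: 650717/108576 ≈ 5.9932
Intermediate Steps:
N(X) = -12 + 3*X (N(X) = 3*(-4 + X) = -12 + 3*X)
d = -288 (d = ((-12 + 3*(-2)) + 36)*(-16) = ((-12 - 6) + 36)*(-16) = (-18 + 36)*(-16) = 18*(-16) = -288)
2557/3393 - 1509/d = 2557/3393 - 1509/(-288) = 2557*(1/3393) - 1509*(-1/288) = 2557/3393 + 503/96 = 650717/108576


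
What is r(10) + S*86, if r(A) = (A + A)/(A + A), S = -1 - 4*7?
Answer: -2493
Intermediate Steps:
S = -29 (S = -1 - 28 = -29)
r(A) = 1 (r(A) = (2*A)/((2*A)) = (2*A)*(1/(2*A)) = 1)
r(10) + S*86 = 1 - 29*86 = 1 - 2494 = -2493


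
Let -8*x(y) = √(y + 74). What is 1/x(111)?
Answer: -8*√185/185 ≈ -0.58817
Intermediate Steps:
x(y) = -√(74 + y)/8 (x(y) = -√(y + 74)/8 = -√(74 + y)/8)
1/x(111) = 1/(-√(74 + 111)/8) = 1/(-√185/8) = -8*√185/185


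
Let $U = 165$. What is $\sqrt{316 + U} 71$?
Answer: $71 \sqrt{481} \approx 1557.2$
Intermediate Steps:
$\sqrt{316 + U} 71 = \sqrt{316 + 165} \cdot 71 = \sqrt{481} \cdot 71 = 71 \sqrt{481}$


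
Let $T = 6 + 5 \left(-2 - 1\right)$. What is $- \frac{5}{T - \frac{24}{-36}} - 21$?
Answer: $- \frac{102}{5} \approx -20.4$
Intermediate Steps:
$T = -9$ ($T = 6 + 5 \left(-2 - 1\right) = 6 + 5 \left(-3\right) = 6 - 15 = -9$)
$- \frac{5}{T - \frac{24}{-36}} - 21 = - \frac{5}{-9 - \frac{24}{-36}} - 21 = - \frac{5}{-9 - - \frac{2}{3}} - 21 = - \frac{5}{-9 + \frac{2}{3}} - 21 = - \frac{5}{- \frac{25}{3}} - 21 = \left(-5\right) \left(- \frac{3}{25}\right) - 21 = \frac{3}{5} - 21 = - \frac{102}{5}$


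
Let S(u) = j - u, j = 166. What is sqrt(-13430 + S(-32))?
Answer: 4*I*sqrt(827) ≈ 115.03*I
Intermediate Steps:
S(u) = 166 - u
sqrt(-13430 + S(-32)) = sqrt(-13430 + (166 - 1*(-32))) = sqrt(-13430 + (166 + 32)) = sqrt(-13430 + 198) = sqrt(-13232) = 4*I*sqrt(827)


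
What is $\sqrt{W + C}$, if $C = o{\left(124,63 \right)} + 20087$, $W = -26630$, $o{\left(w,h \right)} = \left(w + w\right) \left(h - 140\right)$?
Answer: $i \sqrt{25639} \approx 160.12 i$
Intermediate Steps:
$o{\left(w,h \right)} = 2 w \left(-140 + h\right)$
$C = 991$ ($C = 2 \cdot 124 \left(-140 + 63\right) + 20087 = 2 \cdot 124 \left(-77\right) + 20087 = -19096 + 20087 = 991$)
$\sqrt{W + C} = \sqrt{-26630 + 991} = \sqrt{-25639} = i \sqrt{25639}$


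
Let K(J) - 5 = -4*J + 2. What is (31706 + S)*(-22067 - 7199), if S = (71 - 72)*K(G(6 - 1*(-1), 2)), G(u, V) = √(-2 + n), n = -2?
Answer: -927702934 - 234128*I ≈ -9.277e+8 - 2.3413e+5*I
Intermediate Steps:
G(u, V) = 2*I (G(u, V) = √(-2 - 2) = √(-4) = 2*I)
K(J) = 7 - 4*J (K(J) = 5 + (-4*J + 2) = 5 + (2 - 4*J) = 7 - 4*J)
S = -7 + 8*I (S = (71 - 72)*(7 - 8*I) = -(7 - 8*I) = -7 + 8*I ≈ -7.0 + 8.0*I)
(31706 + S)*(-22067 - 7199) = (31706 + (-7 + 8*I))*(-22067 - 7199) = (31699 + 8*I)*(-29266) = -927702934 - 234128*I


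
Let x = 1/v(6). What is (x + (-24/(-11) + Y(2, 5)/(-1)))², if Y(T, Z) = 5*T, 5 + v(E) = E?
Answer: 5625/121 ≈ 46.488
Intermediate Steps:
v(E) = -5 + E
x = 1 (x = 1/(-5 + 6) = 1/1 = 1)
(x + (-24/(-11) + Y(2, 5)/(-1)))² = (1 + (-24/(-11) + (5*2)/(-1)))² = (1 + (-24*(-1/11) + 10*(-1)))² = (1 + (24/11 - 10))² = (1 - 86/11)² = (-75/11)² = 5625/121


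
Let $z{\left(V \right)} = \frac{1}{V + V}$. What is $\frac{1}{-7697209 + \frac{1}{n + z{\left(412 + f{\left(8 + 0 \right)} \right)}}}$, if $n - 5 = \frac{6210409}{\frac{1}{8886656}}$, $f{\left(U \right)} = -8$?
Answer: $- \frac{44593332869065673}{343244203099768119805849} \approx -1.2992 \cdot 10^{-7}$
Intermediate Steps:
$z{\left(V \right)} = \frac{1}{2 V}$
$n = 55189768402309$ ($n = 5 + \frac{6210409}{\frac{1}{8886656}} = 5 + 6210409 \frac{1}{\frac{1}{8886656}} = 5 + 6210409 \cdot 8886656 = 5 + 55189768402304 = 55189768402309$)
$\frac{1}{-7697209 + \frac{1}{n + z{\left(412 + f{\left(8 + 0 \right)} \right)}}} = \frac{1}{-7697209 + \frac{1}{55189768402309 + \frac{1}{2 \left(412 - 8\right)}}} = \frac{1}{-7697209 + \frac{1}{55189768402309 + \frac{1}{2 \cdot 404}}} = \frac{1}{-7697209 + \frac{1}{55189768402309 + \frac{1}{2} \cdot \frac{1}{404}}} = \frac{1}{-7697209 + \frac{1}{55189768402309 + \frac{1}{808}}} = \frac{1}{-7697209 + \frac{1}{\frac{44593332869065673}{808}}} = \frac{1}{-7697209 + \frac{808}{44593332869065673}} = \frac{1}{- \frac{343244203099768119805849}{44593332869065673}} = - \frac{44593332869065673}{343244203099768119805849}$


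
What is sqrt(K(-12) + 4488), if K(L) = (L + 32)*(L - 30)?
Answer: 8*sqrt(57) ≈ 60.399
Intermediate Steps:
K(L) = (-30 + L)*(32 + L) (K(L) = (32 + L)*(-30 + L) = (-30 + L)*(32 + L))
sqrt(K(-12) + 4488) = sqrt((-960 + (-12)**2 + 2*(-12)) + 4488) = sqrt((-960 + 144 - 24) + 4488) = sqrt(-840 + 4488) = sqrt(3648) = 8*sqrt(57)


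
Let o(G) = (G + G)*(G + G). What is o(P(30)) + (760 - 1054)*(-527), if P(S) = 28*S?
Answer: 2977338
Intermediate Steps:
o(G) = 4*G² (o(G) = (2*G)*(2*G) = 4*G²)
o(P(30)) + (760 - 1054)*(-527) = 4*(28*30)² + (760 - 1054)*(-527) = 4*840² - 294*(-527) = 4*705600 + 154938 = 2822400 + 154938 = 2977338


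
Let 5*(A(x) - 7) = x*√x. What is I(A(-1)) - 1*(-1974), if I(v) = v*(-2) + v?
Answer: 1967 + I/5 ≈ 1967.0 + 0.2*I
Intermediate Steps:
A(x) = 7 + x^(3/2)/5 (A(x) = 7 + (x*√x)/5 = 7 + x^(3/2)/5)
I(v) = -v (I(v) = -2*v + v = -v)
I(A(-1)) - 1*(-1974) = -(7 + (-1)^(3/2)/5) - 1*(-1974) = -(7 + (-I)/5) + 1974 = -(7 - I/5) + 1974 = (-7 + I/5) + 1974 = 1967 + I/5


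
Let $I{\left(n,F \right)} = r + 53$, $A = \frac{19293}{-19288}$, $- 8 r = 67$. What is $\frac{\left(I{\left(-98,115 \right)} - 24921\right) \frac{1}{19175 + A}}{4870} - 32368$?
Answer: $- \frac{58296803814936641}{1801062881090} \approx -32368.0$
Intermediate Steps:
$r = - \frac{67}{8}$ ($r = \left(- \frac{1}{8}\right) 67 = - \frac{67}{8} \approx -8.375$)
$A = - \frac{19293}{19288}$ ($A = 19293 \left(- \frac{1}{19288}\right) = - \frac{19293}{19288} \approx -1.0003$)
$I{\left(n,F \right)} = \frac{357}{8}$ ($I{\left(n,F \right)} = - \frac{67}{8} + 53 = \frac{357}{8}$)
$\frac{\left(I{\left(-98,115 \right)} - 24921\right) \frac{1}{19175 + A}}{4870} - 32368 = \frac{\left(\frac{357}{8} - 24921\right) \frac{1}{19175 - \frac{19293}{19288}}}{4870} - 32368 = - \frac{199011}{8 \cdot \frac{369828107}{19288}} \cdot \frac{1}{4870} - 32368 = \left(- \frac{199011}{8}\right) \frac{19288}{369828107} \cdot \frac{1}{4870} - 32368 = \left(- \frac{479815521}{369828107}\right) \frac{1}{4870} - 32368 = - \frac{479815521}{1801062881090} - 32368 = - \frac{58296803814936641}{1801062881090}$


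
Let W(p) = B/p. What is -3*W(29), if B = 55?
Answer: -165/29 ≈ -5.6897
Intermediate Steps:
W(p) = 55/p
-3*W(29) = -165/29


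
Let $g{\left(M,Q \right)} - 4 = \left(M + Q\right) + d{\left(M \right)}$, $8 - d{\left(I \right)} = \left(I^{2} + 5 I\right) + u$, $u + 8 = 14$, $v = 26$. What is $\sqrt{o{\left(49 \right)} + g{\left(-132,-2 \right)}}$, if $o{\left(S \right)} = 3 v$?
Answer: $i \sqrt{16814} \approx 129.67 i$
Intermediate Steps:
$u = 6$ ($u = -8 + 14 = 6$)
$d{\left(I \right)} = 2 - I^{2} - 5 I$ ($d{\left(I \right)} = 8 - \left(\left(I^{2} + 5 I\right) + 6\right) = 8 - \left(6 + I^{2} + 5 I\right) = 2 - I^{2} - 5 I$)
$g{\left(M,Q \right)} = 6 + Q - M^{2} - 4 M$ ($g{\left(M,Q \right)} = 4 - \left(-2 + M^{2} - Q + 4 M\right) = 6 + Q - M^{2} - 4 M$)
$o{\left(S \right)} = 78$ ($o{\left(S \right)} = 3 \cdot 26 = 78$)
$\sqrt{o{\left(49 \right)} + g{\left(-132,-2 \right)}} = \sqrt{78 - 16892} = \sqrt{-16814} = i \sqrt{16814}$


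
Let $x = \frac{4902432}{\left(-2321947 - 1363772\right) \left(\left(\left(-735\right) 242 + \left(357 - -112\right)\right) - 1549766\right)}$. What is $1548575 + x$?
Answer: $\frac{3285999871364349469}{2121950742691} \approx 1.5486 \cdot 10^{6}$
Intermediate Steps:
$x = \frac{1634144}{2121950742691}$ ($x = \frac{4902432}{\left(-3685719\right) \left(\left(-177870 + \left(357 + 112\right)\right) - 1549766\right)} = \frac{4902432}{\left(-3685719\right) \left(\left(-177870 + 469\right) - 1549766\right)} = \frac{4902432}{\left(-3685719\right) \left(-177401 - 1549766\right)} = \frac{4902432}{\left(-3685719\right) \left(-1727167\right)} = \frac{4902432}{6365852228073} = 4902432 \cdot \frac{1}{6365852228073} = \frac{1634144}{2121950742691} \approx 7.7011 \cdot 10^{-7}$)
$1548575 + x = 1548575 + \frac{1634144}{2121950742691} = \frac{3285999871364349469}{2121950742691}$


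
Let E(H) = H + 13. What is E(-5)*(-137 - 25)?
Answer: -1296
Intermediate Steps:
E(H) = 13 + H
E(-5)*(-137 - 25) = (13 - 5)*(-137 - 25) = 8*(-162) = -1296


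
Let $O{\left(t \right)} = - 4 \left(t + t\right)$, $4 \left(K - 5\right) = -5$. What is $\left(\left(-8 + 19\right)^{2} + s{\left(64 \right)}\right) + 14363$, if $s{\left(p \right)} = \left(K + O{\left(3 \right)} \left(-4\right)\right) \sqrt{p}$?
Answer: $15282$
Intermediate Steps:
$K = \frac{15}{4}$ ($K = 5 + \frac{1}{4} \left(-5\right) = 5 - \frac{5}{4} = \frac{15}{4} \approx 3.75$)
$O{\left(t \right)} = - 8 t$ ($O{\left(t \right)} = - 4 \cdot 2 t = - 8 t$)
$s{\left(p \right)} = \frac{399 \sqrt{p}}{4}$ ($s{\left(p \right)} = \left(\frac{15}{4} + \left(-8\right) 3 \left(-4\right)\right) \sqrt{p} = \left(\frac{15}{4} - -96\right) \sqrt{p} = \left(\frac{15}{4} + 96\right) \sqrt{p} = \frac{399 \sqrt{p}}{4}$)
$\left(\left(-8 + 19\right)^{2} + s{\left(64 \right)}\right) + 14363 = \left(\left(-8 + 19\right)^{2} + \frac{399 \sqrt{64}}{4}\right) + 14363 = \left(11^{2} + \frac{399}{4} \cdot 8\right) + 14363 = \left(121 + 798\right) + 14363 = 919 + 14363 = 15282$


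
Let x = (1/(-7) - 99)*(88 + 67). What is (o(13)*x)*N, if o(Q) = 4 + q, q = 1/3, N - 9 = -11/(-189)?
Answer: -2394077920/3969 ≈ -6.0319e+5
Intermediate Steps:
N = 1712/189 (N = 9 - 11/(-189) = 9 - 11*(-1/189) = 9 + 11/189 = 1712/189 ≈ 9.0582)
q = ⅓ ≈ 0.33333
o(Q) = 13/3 (o(Q) = 4 + ⅓ = 13/3)
x = -107570/7 (x = (-⅐ - 99)*155 = -694/7*155 = -107570/7 ≈ -15367.)
(o(13)*x)*N = ((13/3)*(-107570/7))*(1712/189) = -1398410/21*1712/189 = -2394077920/3969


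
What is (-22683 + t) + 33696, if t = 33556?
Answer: 44569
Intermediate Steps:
(-22683 + t) + 33696 = (-22683 + 33556) + 33696 = 10873 + 33696 = 44569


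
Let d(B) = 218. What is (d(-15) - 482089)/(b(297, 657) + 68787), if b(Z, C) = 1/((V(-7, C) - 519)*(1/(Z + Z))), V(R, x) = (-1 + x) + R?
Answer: -31321615/4471452 ≈ -7.0048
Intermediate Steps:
V(R, x) = -1 + R + x
b(Z, C) = 2*Z/(-527 + C) (b(Z, C) = 1/(((-1 - 7 + C) - 519)*(1/(Z + Z))) = 1/(((-8 + C) - 519)*(1/(2*Z))) = 1/((-527 + C)*((1/(2*Z)))) = (2*Z)/(-527 + C) = 2*Z/(-527 + C))
(d(-15) - 482089)/(b(297, 657) + 68787) = (218 - 482089)/(2*297/(-527 + 657) + 68787) = -481871/(2*297/130 + 68787) = -481871/(2*297*(1/130) + 68787) = -481871/(297/65 + 68787) = -481871/4471452/65 = -481871*65/4471452 = -31321615/4471452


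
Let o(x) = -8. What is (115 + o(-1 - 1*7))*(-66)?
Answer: -7062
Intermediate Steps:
(115 + o(-1 - 1*7))*(-66) = (115 - 8)*(-66) = 107*(-66) = -7062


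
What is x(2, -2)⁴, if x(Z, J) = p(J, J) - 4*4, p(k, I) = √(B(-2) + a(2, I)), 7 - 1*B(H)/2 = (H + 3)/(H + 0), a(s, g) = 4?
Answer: (16 - √19)⁴ ≈ 18364.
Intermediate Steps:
B(H) = 14 - 2*(3 + H)/H (B(H) = 14 - 2*(H + 3)/(H + 0) = 14 - 2*(3 + H)/H)
p(k, I) = √19 (p(k, I) = √((12 - 6/(-2)) + 4) = √((12 - 6*(-½)) + 4) = √((12 + 3) + 4) = √(15 + 4) = √19)
x(Z, J) = -16 + √19 (x(Z, J) = √19 - 4*4 = √19 - 16 = -16 + √19)
x(2, -2)⁴ = (-16 + √19)⁴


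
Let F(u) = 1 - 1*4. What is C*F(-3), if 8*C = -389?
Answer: 1167/8 ≈ 145.88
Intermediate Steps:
F(u) = -3 (F(u) = 1 - 4 = -3)
C = -389/8 (C = (⅛)*(-389) = -389/8 ≈ -48.625)
C*F(-3) = -389/8*(-3) = 1167/8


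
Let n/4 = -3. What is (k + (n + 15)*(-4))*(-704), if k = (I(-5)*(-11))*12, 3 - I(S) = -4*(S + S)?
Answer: -3429888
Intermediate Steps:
I(S) = 3 + 8*S (I(S) = 3 - (-4)*(S + S) = 3 - (-4)*2*S = 3 - (-8)*S = 3 + 8*S)
n = -12 (n = 4*(-3) = -12)
k = 4884 (k = ((3 + 8*(-5))*(-11))*12 = ((3 - 40)*(-11))*12 = -37*(-11)*12 = 407*12 = 4884)
(k + (n + 15)*(-4))*(-704) = (4884 + (-12 + 15)*(-4))*(-704) = (4884 + 3*(-4))*(-704) = (4884 - 12)*(-704) = 4872*(-704) = -3429888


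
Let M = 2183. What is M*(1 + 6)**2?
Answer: 106967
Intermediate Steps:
M*(1 + 6)**2 = 2183*(1 + 6)**2 = 2183*7**2 = 2183*49 = 106967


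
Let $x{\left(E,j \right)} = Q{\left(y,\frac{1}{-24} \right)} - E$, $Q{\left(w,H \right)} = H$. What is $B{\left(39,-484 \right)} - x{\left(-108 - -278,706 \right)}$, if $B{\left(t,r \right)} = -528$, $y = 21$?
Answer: $- \frac{8591}{24} \approx -357.96$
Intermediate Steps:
$x{\left(E,j \right)} = - \frac{1}{24} - E$ ($x{\left(E,j \right)} = \frac{1}{-24} - E = - \frac{1}{24} - E$)
$B{\left(39,-484 \right)} - x{\left(-108 - -278,706 \right)} = -528 - \left(- \frac{1}{24} - \left(-108 - -278\right)\right) = -528 - \left(- \frac{1}{24} - \left(-108 + 278\right)\right) = -528 - \left(- \frac{1}{24} - 170\right) = -528 - - \frac{4081}{24} = -528 + \frac{4081}{24} = - \frac{8591}{24}$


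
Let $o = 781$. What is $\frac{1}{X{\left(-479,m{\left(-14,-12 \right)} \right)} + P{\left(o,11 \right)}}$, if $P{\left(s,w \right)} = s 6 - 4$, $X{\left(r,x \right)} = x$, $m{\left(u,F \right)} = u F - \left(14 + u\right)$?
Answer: $\frac{1}{4850} \approx 0.00020619$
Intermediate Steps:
$m{\left(u,F \right)} = -14 - u + F u$ ($m{\left(u,F \right)} = F u - \left(14 + u\right) = -14 - u + F u$)
$P{\left(s,w \right)} = -4 + 6 s$ ($P{\left(s,w \right)} = 6 s - 4 = -4 + 6 s$)
$\frac{1}{X{\left(-479,m{\left(-14,-12 \right)} \right)} + P{\left(o,11 \right)}} = \frac{1}{\left(-14 - -14 - -168\right) + \left(-4 + 6 \cdot 781\right)} = \frac{1}{\left(-14 + 14 + 168\right) + \left(-4 + 4686\right)} = \frac{1}{168 + 4682} = \frac{1}{4850}$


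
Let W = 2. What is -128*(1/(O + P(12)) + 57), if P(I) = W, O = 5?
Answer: -51200/7 ≈ -7314.3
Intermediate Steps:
P(I) = 2
-128*(1/(O + P(12)) + 57) = -128*(1/(5 + 2) + 57) = -128*(1/7 + 57) = -128*(⅐ + 57) = -128*400/7 = -51200/7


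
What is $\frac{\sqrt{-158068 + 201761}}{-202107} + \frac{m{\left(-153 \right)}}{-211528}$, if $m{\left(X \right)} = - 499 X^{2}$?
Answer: $\frac{11681091}{211528} - \frac{\sqrt{43693}}{202107} \approx 55.221$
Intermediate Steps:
$\frac{\sqrt{-158068 + 201761}}{-202107} + \frac{m{\left(-153 \right)}}{-211528} = \frac{\sqrt{-158068 + 201761}}{-202107} + \frac{\left(-499\right) \left(-153\right)^{2}}{-211528} = \sqrt{43693} \left(- \frac{1}{202107}\right) + \left(-499\right) 23409 \left(- \frac{1}{211528}\right) = - \frac{\sqrt{43693}}{202107} - - \frac{11681091}{211528} = - \frac{\sqrt{43693}}{202107} + \frac{11681091}{211528} = \frac{11681091}{211528} - \frac{\sqrt{43693}}{202107}$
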